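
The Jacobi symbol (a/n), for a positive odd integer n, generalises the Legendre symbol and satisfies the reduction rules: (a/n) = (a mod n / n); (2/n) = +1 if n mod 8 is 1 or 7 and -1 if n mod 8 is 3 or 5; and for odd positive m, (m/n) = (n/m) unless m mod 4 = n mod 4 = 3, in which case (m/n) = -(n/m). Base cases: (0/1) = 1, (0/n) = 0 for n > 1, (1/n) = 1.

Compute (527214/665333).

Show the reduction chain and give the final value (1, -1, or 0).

-1

factor out 2^1: 527214 = 2^1·263607; with 665333 mod 8 = 5, (2/665333) = -1; sign now -1; continue with (263607/665333)
flip (263607/665333) -> (665333/263607): both odd, 263607 mod 4 = 3, 665333 mod 4 = 1, so the flip contributes +1; sign now -1
(665333/263607): 665333 mod 263607 = 138119, so (665333/263607) = (138119/263607)
flip (138119/263607) -> (263607/138119): both odd, 138119 mod 4 = 3, 263607 mod 4 = 3, so the flip contributes -1; sign now +1
(263607/138119): 263607 mod 138119 = 125488, so (263607/138119) = (125488/138119)
factor out 2^4: 125488 = 2^4·7843; with 138119 mod 8 = 7, (2/138119) = +1; sign now +1; continue with (7843/138119)
flip (7843/138119) -> (138119/7843): both odd, 7843 mod 4 = 3, 138119 mod 4 = 3, so the flip contributes -1; sign now -1
(138119/7843): 138119 mod 7843 = 4788, so (138119/7843) = (4788/7843)
factor out 2^2: 4788 = 2^2·1197; with 7843 mod 8 = 3, (2/7843) = -1; sign now -1; continue with (1197/7843)
flip (1197/7843) -> (7843/1197): both odd, 1197 mod 4 = 1, 7843 mod 4 = 3, so the flip contributes +1; sign now -1
(7843/1197): 7843 mod 1197 = 661, so (7843/1197) = (661/1197)
flip (661/1197) -> (1197/661): both odd, 661 mod 4 = 1, 1197 mod 4 = 1, so the flip contributes +1; sign now -1
(1197/661): 1197 mod 661 = 536, so (1197/661) = (536/661)
factor out 2^3: 536 = 2^3·67; with 661 mod 8 = 5, (2/661) = -1; sign now +1; continue with (67/661)
flip (67/661) -> (661/67): both odd, 67 mod 4 = 3, 661 mod 4 = 1, so the flip contributes +1; sign now +1
(661/67): 661 mod 67 = 58, so (661/67) = (58/67)
factor out 2^1: 58 = 2^1·29; with 67 mod 8 = 3, (2/67) = -1; sign now -1; continue with (29/67)
flip (29/67) -> (67/29): both odd, 29 mod 4 = 1, 67 mod 4 = 3, so the flip contributes +1; sign now -1
(67/29): 67 mod 29 = 9, so (67/29) = (9/29)
flip (9/29) -> (29/9): both odd, 9 mod 4 = 1, 29 mod 4 = 1, so the flip contributes +1; sign now -1
(29/9): 29 mod 9 = 2, so (29/9) = (2/9)
factor out 2^1: 2 = 2^1·1; with 9 mod 8 = 1, (2/9) = +1; sign now -1; continue with (1/9)
reached (1/9) = 1, so the symbol is -1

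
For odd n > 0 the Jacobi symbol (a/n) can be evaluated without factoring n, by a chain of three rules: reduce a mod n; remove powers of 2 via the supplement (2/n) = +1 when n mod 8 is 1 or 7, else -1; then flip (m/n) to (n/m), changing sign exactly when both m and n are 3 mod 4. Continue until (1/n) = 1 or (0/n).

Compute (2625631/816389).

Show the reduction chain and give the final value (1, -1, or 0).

1

(2625631/816389) = (176464/816389)   [reduce mod 816389]
176464 = 2^4·11029; (2/816389) = -1 since 816389 mod 8 = 5, so (176464/816389) = (-1)^4·(11029/816389); sign now +1
reciprocity: (11029/816389) = +1·(816389/11029) since 11029 mod 4 = 1, 816389 mod 4 = 1; sign now +1
(816389/11029) = (243/11029)   [reduce mod 11029]
reciprocity: (243/11029) = +1·(11029/243) since 243 mod 4 = 3, 11029 mod 4 = 1; sign now +1
(11029/243) = (94/243)   [reduce mod 243]
94 = 2^1·47; (2/243) = -1 since 243 mod 8 = 3, so (94/243) = (-1)^1·(47/243); sign now -1
reciprocity: (47/243) = -1·(243/47) since 47 mod 4 = 3, 243 mod 4 = 3; sign now +1
(243/47) = (8/47)   [reduce mod 47]
8 = 2^3·1; (2/47) = +1 since 47 mod 8 = 7, so (8/47) = (+1)^3·(1/47); sign now +1
(1/47) = 1; final value = sign = +1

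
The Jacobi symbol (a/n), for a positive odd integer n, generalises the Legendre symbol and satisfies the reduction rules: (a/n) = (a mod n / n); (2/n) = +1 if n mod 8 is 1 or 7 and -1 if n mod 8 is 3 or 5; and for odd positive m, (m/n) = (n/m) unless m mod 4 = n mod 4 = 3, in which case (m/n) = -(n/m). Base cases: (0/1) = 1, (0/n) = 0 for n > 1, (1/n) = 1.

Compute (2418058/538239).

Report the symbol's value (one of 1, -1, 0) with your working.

(2418058/538239) = (265102/538239)   [reduce mod 538239]
265102 = 2^1·132551; (2/538239) = +1 since 538239 mod 8 = 7, so (265102/538239) = (+1)^1·(132551/538239); sign now +1
reciprocity: (132551/538239) = -1·(538239/132551) since 132551 mod 4 = 3, 538239 mod 4 = 3; sign now -1
(538239/132551) = (8035/132551)   [reduce mod 132551]
reciprocity: (8035/132551) = -1·(132551/8035) since 8035 mod 4 = 3, 132551 mod 4 = 3; sign now +1
(132551/8035) = (3991/8035)   [reduce mod 8035]
reciprocity: (3991/8035) = -1·(8035/3991) since 3991 mod 4 = 3, 8035 mod 4 = 3; sign now -1
(8035/3991) = (53/3991)   [reduce mod 3991]
reciprocity: (53/3991) = +1·(3991/53) since 53 mod 4 = 1, 3991 mod 4 = 3; sign now -1
(3991/53) = (16/53)   [reduce mod 53]
16 = 2^4·1; (2/53) = -1 since 53 mod 8 = 5, so (16/53) = (-1)^4·(1/53); sign now -1
(1/53) = 1; final value = sign = -1

-1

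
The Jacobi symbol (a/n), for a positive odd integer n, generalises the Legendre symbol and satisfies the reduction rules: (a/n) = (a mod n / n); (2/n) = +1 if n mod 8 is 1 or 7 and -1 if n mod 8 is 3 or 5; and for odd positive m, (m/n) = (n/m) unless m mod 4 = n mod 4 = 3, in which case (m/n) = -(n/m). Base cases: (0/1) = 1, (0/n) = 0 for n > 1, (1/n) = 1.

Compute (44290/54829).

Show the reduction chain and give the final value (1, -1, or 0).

-1

factor out 2^1: 44290 = 2^1·22145; with 54829 mod 8 = 5, (2/54829) = -1; sign now -1; continue with (22145/54829)
flip (22145/54829) -> (54829/22145): both odd, 22145 mod 4 = 1, 54829 mod 4 = 1, so the flip contributes +1; sign now -1
(54829/22145): 54829 mod 22145 = 10539, so (54829/22145) = (10539/22145)
flip (10539/22145) -> (22145/10539): both odd, 10539 mod 4 = 3, 22145 mod 4 = 1, so the flip contributes +1; sign now -1
(22145/10539): 22145 mod 10539 = 1067, so (22145/10539) = (1067/10539)
flip (1067/10539) -> (10539/1067): both odd, 1067 mod 4 = 3, 10539 mod 4 = 3, so the flip contributes -1; sign now +1
(10539/1067): 10539 mod 1067 = 936, so (10539/1067) = (936/1067)
factor out 2^3: 936 = 2^3·117; with 1067 mod 8 = 3, (2/1067) = -1; sign now -1; continue with (117/1067)
flip (117/1067) -> (1067/117): both odd, 117 mod 4 = 1, 1067 mod 4 = 3, so the flip contributes +1; sign now -1
(1067/117): 1067 mod 117 = 14, so (1067/117) = (14/117)
factor out 2^1: 14 = 2^1·7; with 117 mod 8 = 5, (2/117) = -1; sign now +1; continue with (7/117)
flip (7/117) -> (117/7): both odd, 7 mod 4 = 3, 117 mod 4 = 1, so the flip contributes +1; sign now +1
(117/7): 117 mod 7 = 5, so (117/7) = (5/7)
flip (5/7) -> (7/5): both odd, 5 mod 4 = 1, 7 mod 4 = 3, so the flip contributes +1; sign now +1
(7/5): 7 mod 5 = 2, so (7/5) = (2/5)
factor out 2^1: 2 = 2^1·1; with 5 mod 8 = 5, (2/5) = -1; sign now -1; continue with (1/5)
reached (1/5) = 1, so the symbol is -1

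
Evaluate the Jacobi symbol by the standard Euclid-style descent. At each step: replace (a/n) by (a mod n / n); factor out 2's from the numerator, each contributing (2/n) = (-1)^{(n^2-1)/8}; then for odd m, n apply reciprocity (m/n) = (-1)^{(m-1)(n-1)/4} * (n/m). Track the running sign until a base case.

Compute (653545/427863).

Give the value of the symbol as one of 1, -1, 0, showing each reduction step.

1

(653545/427863): 653545 mod 427863 = 225682, so (653545/427863) = (225682/427863)
factor out 2^1: 225682 = 2^1·112841; with 427863 mod 8 = 7, (2/427863) = +1; sign now +1; continue with (112841/427863)
flip (112841/427863) -> (427863/112841): both odd, 112841 mod 4 = 1, 427863 mod 4 = 3, so the flip contributes +1; sign now +1
(427863/112841): 427863 mod 112841 = 89340, so (427863/112841) = (89340/112841)
factor out 2^2: 89340 = 2^2·22335; with 112841 mod 8 = 1, (2/112841) = +1; sign now +1; continue with (22335/112841)
flip (22335/112841) -> (112841/22335): both odd, 22335 mod 4 = 3, 112841 mod 4 = 1, so the flip contributes +1; sign now +1
(112841/22335): 112841 mod 22335 = 1166, so (112841/22335) = (1166/22335)
factor out 2^1: 1166 = 2^1·583; with 22335 mod 8 = 7, (2/22335) = +1; sign now +1; continue with (583/22335)
flip (583/22335) -> (22335/583): both odd, 583 mod 4 = 3, 22335 mod 4 = 3, so the flip contributes -1; sign now -1
(22335/583): 22335 mod 583 = 181, so (22335/583) = (181/583)
flip (181/583) -> (583/181): both odd, 181 mod 4 = 1, 583 mod 4 = 3, so the flip contributes +1; sign now -1
(583/181): 583 mod 181 = 40, so (583/181) = (40/181)
factor out 2^3: 40 = 2^3·5; with 181 mod 8 = 5, (2/181) = -1; sign now +1; continue with (5/181)
flip (5/181) -> (181/5): both odd, 5 mod 4 = 1, 181 mod 4 = 1, so the flip contributes +1; sign now +1
(181/5): 181 mod 5 = 1, so (181/5) = (1/5)
reached (1/5) = 1, so the symbol is +1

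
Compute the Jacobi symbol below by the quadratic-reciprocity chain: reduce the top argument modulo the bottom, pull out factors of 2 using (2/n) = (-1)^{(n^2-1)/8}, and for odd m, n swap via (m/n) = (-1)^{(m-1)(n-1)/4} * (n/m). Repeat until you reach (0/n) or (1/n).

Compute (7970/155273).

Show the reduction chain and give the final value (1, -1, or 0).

1

factor out 2^1: 7970 = 2^1·3985; with 155273 mod 8 = 1, (2/155273) = +1; sign now +1; continue with (3985/155273)
flip (3985/155273) -> (155273/3985): both odd, 3985 mod 4 = 1, 155273 mod 4 = 1, so the flip contributes +1; sign now +1
(155273/3985): 155273 mod 3985 = 3843, so (155273/3985) = (3843/3985)
flip (3843/3985) -> (3985/3843): both odd, 3843 mod 4 = 3, 3985 mod 4 = 1, so the flip contributes +1; sign now +1
(3985/3843): 3985 mod 3843 = 142, so (3985/3843) = (142/3843)
factor out 2^1: 142 = 2^1·71; with 3843 mod 8 = 3, (2/3843) = -1; sign now -1; continue with (71/3843)
flip (71/3843) -> (3843/71): both odd, 71 mod 4 = 3, 3843 mod 4 = 3, so the flip contributes -1; sign now +1
(3843/71): 3843 mod 71 = 9, so (3843/71) = (9/71)
flip (9/71) -> (71/9): both odd, 9 mod 4 = 1, 71 mod 4 = 3, so the flip contributes +1; sign now +1
(71/9): 71 mod 9 = 8, so (71/9) = (8/9)
factor out 2^3: 8 = 2^3·1; with 9 mod 8 = 1, (2/9) = +1; sign now +1; continue with (1/9)
reached (1/9) = 1, so the symbol is +1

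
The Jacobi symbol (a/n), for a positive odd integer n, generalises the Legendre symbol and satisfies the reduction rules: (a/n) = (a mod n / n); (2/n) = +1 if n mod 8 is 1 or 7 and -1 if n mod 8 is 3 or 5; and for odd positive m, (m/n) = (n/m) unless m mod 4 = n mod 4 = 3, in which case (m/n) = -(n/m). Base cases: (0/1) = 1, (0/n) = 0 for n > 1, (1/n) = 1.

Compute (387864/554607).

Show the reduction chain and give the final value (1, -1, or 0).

0

factor out 2^3: 387864 = 2^3·48483; with 554607 mod 8 = 7, (2/554607) = +1; sign now +1; continue with (48483/554607)
flip (48483/554607) -> (554607/48483): both odd, 48483 mod 4 = 3, 554607 mod 4 = 3, so the flip contributes -1; sign now -1
(554607/48483): 554607 mod 48483 = 21294, so (554607/48483) = (21294/48483)
factor out 2^1: 21294 = 2^1·10647; with 48483 mod 8 = 3, (2/48483) = -1; sign now +1; continue with (10647/48483)
flip (10647/48483) -> (48483/10647): both odd, 10647 mod 4 = 3, 48483 mod 4 = 3, so the flip contributes -1; sign now -1
(48483/10647): 48483 mod 10647 = 5895, so (48483/10647) = (5895/10647)
flip (5895/10647) -> (10647/5895): both odd, 5895 mod 4 = 3, 10647 mod 4 = 3, so the flip contributes -1; sign now +1
(10647/5895): 10647 mod 5895 = 4752, so (10647/5895) = (4752/5895)
factor out 2^4: 4752 = 2^4·297; with 5895 mod 8 = 7, (2/5895) = +1; sign now +1; continue with (297/5895)
flip (297/5895) -> (5895/297): both odd, 297 mod 4 = 1, 5895 mod 4 = 3, so the flip contributes +1; sign now +1
(5895/297): 5895 mod 297 = 252, so (5895/297) = (252/297)
factor out 2^2: 252 = 2^2·63; with 297 mod 8 = 1, (2/297) = +1; sign now +1; continue with (63/297)
flip (63/297) -> (297/63): both odd, 63 mod 4 = 3, 297 mod 4 = 1, so the flip contributes +1; sign now +1
(297/63): 297 mod 63 = 45, so (297/63) = (45/63)
flip (45/63) -> (63/45): both odd, 45 mod 4 = 1, 63 mod 4 = 3, so the flip contributes +1; sign now +1
(63/45): 63 mod 45 = 18, so (63/45) = (18/45)
factor out 2^1: 18 = 2^1·9; with 45 mod 8 = 5, (2/45) = -1; sign now -1; continue with (9/45)
flip (9/45) -> (45/9): both odd, 9 mod 4 = 1, 45 mod 4 = 1, so the flip contributes +1; sign now -1
(45/9): 45 mod 9 = 0, so (45/9) = (0/9)
reached (0/9); gcd(a, n) > 1, so (0/9) = 0 and the symbol is 0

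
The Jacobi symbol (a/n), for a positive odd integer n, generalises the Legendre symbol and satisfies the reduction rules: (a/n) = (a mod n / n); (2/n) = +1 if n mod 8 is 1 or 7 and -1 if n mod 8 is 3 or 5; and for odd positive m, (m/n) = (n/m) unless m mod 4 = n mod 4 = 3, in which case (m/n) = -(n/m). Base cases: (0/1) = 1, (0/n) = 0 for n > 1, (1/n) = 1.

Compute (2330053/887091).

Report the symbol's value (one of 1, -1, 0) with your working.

-1

(2330053/887091) = (555871/887091)   [reduce mod 887091]
reciprocity: (555871/887091) = -1·(887091/555871) since 555871 mod 4 = 3, 887091 mod 4 = 3; sign now -1
(887091/555871) = (331220/555871)   [reduce mod 555871]
331220 = 2^2·82805; (2/555871) = +1 since 555871 mod 8 = 7, so (331220/555871) = (+1)^2·(82805/555871); sign now -1
reciprocity: (82805/555871) = +1·(555871/82805) since 82805 mod 4 = 1, 555871 mod 4 = 3; sign now -1
(555871/82805) = (59041/82805)   [reduce mod 82805]
reciprocity: (59041/82805) = +1·(82805/59041) since 59041 mod 4 = 1, 82805 mod 4 = 1; sign now -1
(82805/59041) = (23764/59041)   [reduce mod 59041]
23764 = 2^2·5941; (2/59041) = +1 since 59041 mod 8 = 1, so (23764/59041) = (+1)^2·(5941/59041); sign now -1
reciprocity: (5941/59041) = +1·(59041/5941) since 5941 mod 4 = 1, 59041 mod 4 = 1; sign now -1
(59041/5941) = (5572/5941)   [reduce mod 5941]
5572 = 2^2·1393; (2/5941) = -1 since 5941 mod 8 = 5, so (5572/5941) = (-1)^2·(1393/5941); sign now -1
reciprocity: (1393/5941) = +1·(5941/1393) since 1393 mod 4 = 1, 5941 mod 4 = 1; sign now -1
(5941/1393) = (369/1393)   [reduce mod 1393]
reciprocity: (369/1393) = +1·(1393/369) since 369 mod 4 = 1, 1393 mod 4 = 1; sign now -1
(1393/369) = (286/369)   [reduce mod 369]
286 = 2^1·143; (2/369) = +1 since 369 mod 8 = 1, so (286/369) = (+1)^1·(143/369); sign now -1
reciprocity: (143/369) = +1·(369/143) since 143 mod 4 = 3, 369 mod 4 = 1; sign now -1
(369/143) = (83/143)   [reduce mod 143]
reciprocity: (83/143) = -1·(143/83) since 83 mod 4 = 3, 143 mod 4 = 3; sign now +1
(143/83) = (60/83)   [reduce mod 83]
60 = 2^2·15; (2/83) = -1 since 83 mod 8 = 3, so (60/83) = (-1)^2·(15/83); sign now +1
reciprocity: (15/83) = -1·(83/15) since 15 mod 4 = 3, 83 mod 4 = 3; sign now -1
(83/15) = (8/15)   [reduce mod 15]
8 = 2^3·1; (2/15) = +1 since 15 mod 8 = 7, so (8/15) = (+1)^3·(1/15); sign now -1
(1/15) = 1; final value = sign = -1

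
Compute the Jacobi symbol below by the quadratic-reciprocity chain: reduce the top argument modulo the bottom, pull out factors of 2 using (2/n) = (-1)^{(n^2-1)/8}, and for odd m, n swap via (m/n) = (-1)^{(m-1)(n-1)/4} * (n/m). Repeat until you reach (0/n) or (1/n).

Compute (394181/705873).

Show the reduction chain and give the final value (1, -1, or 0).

reciprocity: (394181/705873) = +1·(705873/394181) since 394181 mod 4 = 1, 705873 mod 4 = 1; sign now +1
(705873/394181) = (311692/394181)   [reduce mod 394181]
311692 = 2^2·77923; (2/394181) = -1 since 394181 mod 8 = 5, so (311692/394181) = (-1)^2·(77923/394181); sign now +1
reciprocity: (77923/394181) = +1·(394181/77923) since 77923 mod 4 = 3, 394181 mod 4 = 1; sign now +1
(394181/77923) = (4566/77923)   [reduce mod 77923]
4566 = 2^1·2283; (2/77923) = -1 since 77923 mod 8 = 3, so (4566/77923) = (-1)^1·(2283/77923); sign now -1
reciprocity: (2283/77923) = -1·(77923/2283) since 2283 mod 4 = 3, 77923 mod 4 = 3; sign now +1
(77923/2283) = (301/2283)   [reduce mod 2283]
reciprocity: (301/2283) = +1·(2283/301) since 301 mod 4 = 1, 2283 mod 4 = 3; sign now +1
(2283/301) = (176/301)   [reduce mod 301]
176 = 2^4·11; (2/301) = -1 since 301 mod 8 = 5, so (176/301) = (-1)^4·(11/301); sign now +1
reciprocity: (11/301) = +1·(301/11) since 11 mod 4 = 3, 301 mod 4 = 1; sign now +1
(301/11) = (4/11)   [reduce mod 11]
4 = 2^2·1; (2/11) = -1 since 11 mod 8 = 3, so (4/11) = (-1)^2·(1/11); sign now +1
(1/11) = 1; final value = sign = +1

1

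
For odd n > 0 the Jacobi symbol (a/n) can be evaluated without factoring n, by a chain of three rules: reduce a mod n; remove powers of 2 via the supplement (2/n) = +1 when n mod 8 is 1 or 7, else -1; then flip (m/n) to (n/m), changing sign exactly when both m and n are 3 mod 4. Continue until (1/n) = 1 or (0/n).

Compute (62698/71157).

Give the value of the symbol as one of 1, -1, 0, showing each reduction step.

factor out 2^1: 62698 = 2^1·31349; with 71157 mod 8 = 5, (2/71157) = -1; sign now -1; continue with (31349/71157)
flip (31349/71157) -> (71157/31349): both odd, 31349 mod 4 = 1, 71157 mod 4 = 1, so the flip contributes +1; sign now -1
(71157/31349): 71157 mod 31349 = 8459, so (71157/31349) = (8459/31349)
flip (8459/31349) -> (31349/8459): both odd, 8459 mod 4 = 3, 31349 mod 4 = 1, so the flip contributes +1; sign now -1
(31349/8459): 31349 mod 8459 = 5972, so (31349/8459) = (5972/8459)
factor out 2^2: 5972 = 2^2·1493; with 8459 mod 8 = 3, (2/8459) = -1; sign now -1; continue with (1493/8459)
flip (1493/8459) -> (8459/1493): both odd, 1493 mod 4 = 1, 8459 mod 4 = 3, so the flip contributes +1; sign now -1
(8459/1493): 8459 mod 1493 = 994, so (8459/1493) = (994/1493)
factor out 2^1: 994 = 2^1·497; with 1493 mod 8 = 5, (2/1493) = -1; sign now +1; continue with (497/1493)
flip (497/1493) -> (1493/497): both odd, 497 mod 4 = 1, 1493 mod 4 = 1, so the flip contributes +1; sign now +1
(1493/497): 1493 mod 497 = 2, so (1493/497) = (2/497)
factor out 2^1: 2 = 2^1·1; with 497 mod 8 = 1, (2/497) = +1; sign now +1; continue with (1/497)
reached (1/497) = 1, so the symbol is +1

1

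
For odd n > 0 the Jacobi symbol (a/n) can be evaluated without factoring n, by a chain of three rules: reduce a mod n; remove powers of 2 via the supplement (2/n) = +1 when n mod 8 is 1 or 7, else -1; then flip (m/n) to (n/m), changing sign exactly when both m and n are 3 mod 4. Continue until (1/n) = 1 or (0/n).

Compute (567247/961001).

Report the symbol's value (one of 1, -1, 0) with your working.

reciprocity: (567247/961001) = +1·(961001/567247) since 567247 mod 4 = 3, 961001 mod 4 = 1; sign now +1
(961001/567247) = (393754/567247)   [reduce mod 567247]
393754 = 2^1·196877; (2/567247) = +1 since 567247 mod 8 = 7, so (393754/567247) = (+1)^1·(196877/567247); sign now +1
reciprocity: (196877/567247) = +1·(567247/196877) since 196877 mod 4 = 1, 567247 mod 4 = 3; sign now +1
(567247/196877) = (173493/196877)   [reduce mod 196877]
reciprocity: (173493/196877) = +1·(196877/173493) since 173493 mod 4 = 1, 196877 mod 4 = 1; sign now +1
(196877/173493) = (23384/173493)   [reduce mod 173493]
23384 = 2^3·2923; (2/173493) = -1 since 173493 mod 8 = 5, so (23384/173493) = (-1)^3·(2923/173493); sign now -1
reciprocity: (2923/173493) = +1·(173493/2923) since 2923 mod 4 = 3, 173493 mod 4 = 1; sign now -1
(173493/2923) = (1036/2923)   [reduce mod 2923]
1036 = 2^2·259; (2/2923) = -1 since 2923 mod 8 = 3, so (1036/2923) = (-1)^2·(259/2923); sign now -1
reciprocity: (259/2923) = -1·(2923/259) since 259 mod 4 = 3, 2923 mod 4 = 3; sign now +1
(2923/259) = (74/259)   [reduce mod 259]
74 = 2^1·37; (2/259) = -1 since 259 mod 8 = 3, so (74/259) = (-1)^1·(37/259); sign now -1
reciprocity: (37/259) = +1·(259/37) since 37 mod 4 = 1, 259 mod 4 = 3; sign now -1
(259/37) = (0/37)   [reduce mod 37]
(0/37) = 0   [gcd(a, n) > 1]; final value = 0

0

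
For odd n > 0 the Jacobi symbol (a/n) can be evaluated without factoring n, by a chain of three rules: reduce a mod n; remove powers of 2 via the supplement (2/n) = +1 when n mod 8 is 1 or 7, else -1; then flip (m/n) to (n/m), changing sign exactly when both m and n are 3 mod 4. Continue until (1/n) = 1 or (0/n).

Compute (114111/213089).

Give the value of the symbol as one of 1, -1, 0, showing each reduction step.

reciprocity: (114111/213089) = +1·(213089/114111) since 114111 mod 4 = 3, 213089 mod 4 = 1; sign now +1
(213089/114111) = (98978/114111)   [reduce mod 114111]
98978 = 2^1·49489; (2/114111) = +1 since 114111 mod 8 = 7, so (98978/114111) = (+1)^1·(49489/114111); sign now +1
reciprocity: (49489/114111) = +1·(114111/49489) since 49489 mod 4 = 1, 114111 mod 4 = 3; sign now +1
(114111/49489) = (15133/49489)   [reduce mod 49489]
reciprocity: (15133/49489) = +1·(49489/15133) since 15133 mod 4 = 1, 49489 mod 4 = 1; sign now +1
(49489/15133) = (4090/15133)   [reduce mod 15133]
4090 = 2^1·2045; (2/15133) = -1 since 15133 mod 8 = 5, so (4090/15133) = (-1)^1·(2045/15133); sign now -1
reciprocity: (2045/15133) = +1·(15133/2045) since 2045 mod 4 = 1, 15133 mod 4 = 1; sign now -1
(15133/2045) = (818/2045)   [reduce mod 2045]
818 = 2^1·409; (2/2045) = -1 since 2045 mod 8 = 5, so (818/2045) = (-1)^1·(409/2045); sign now +1
reciprocity: (409/2045) = +1·(2045/409) since 409 mod 4 = 1, 2045 mod 4 = 1; sign now +1
(2045/409) = (0/409)   [reduce mod 409]
(0/409) = 0   [gcd(a, n) > 1]; final value = 0

0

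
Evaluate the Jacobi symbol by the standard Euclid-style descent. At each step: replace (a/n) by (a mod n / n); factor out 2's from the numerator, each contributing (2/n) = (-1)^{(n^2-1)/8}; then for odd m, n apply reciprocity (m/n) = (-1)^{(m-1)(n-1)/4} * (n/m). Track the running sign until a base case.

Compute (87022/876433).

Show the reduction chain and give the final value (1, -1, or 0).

-1

87022 = 2^1·43511; (2/876433) = +1 since 876433 mod 8 = 1, so (87022/876433) = (+1)^1·(43511/876433); sign now +1
reciprocity: (43511/876433) = +1·(876433/43511) since 43511 mod 4 = 3, 876433 mod 4 = 1; sign now +1
(876433/43511) = (6213/43511)   [reduce mod 43511]
reciprocity: (6213/43511) = +1·(43511/6213) since 6213 mod 4 = 1, 43511 mod 4 = 3; sign now +1
(43511/6213) = (20/6213)   [reduce mod 6213]
20 = 2^2·5; (2/6213) = -1 since 6213 mod 8 = 5, so (20/6213) = (-1)^2·(5/6213); sign now +1
reciprocity: (5/6213) = +1·(6213/5) since 5 mod 4 = 1, 6213 mod 4 = 1; sign now +1
(6213/5) = (3/5)   [reduce mod 5]
reciprocity: (3/5) = +1·(5/3) since 3 mod 4 = 3, 5 mod 4 = 1; sign now +1
(5/3) = (2/3)   [reduce mod 3]
2 = 2^1·1; (2/3) = -1 since 3 mod 8 = 3, so (2/3) = (-1)^1·(1/3); sign now -1
(1/3) = 1; final value = sign = -1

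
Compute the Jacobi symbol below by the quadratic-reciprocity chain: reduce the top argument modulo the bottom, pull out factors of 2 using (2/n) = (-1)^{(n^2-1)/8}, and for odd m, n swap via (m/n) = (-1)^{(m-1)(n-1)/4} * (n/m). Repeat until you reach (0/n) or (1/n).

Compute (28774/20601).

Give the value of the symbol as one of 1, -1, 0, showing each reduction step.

-1

(28774/20601): 28774 mod 20601 = 8173, so (28774/20601) = (8173/20601)
flip (8173/20601) -> (20601/8173): both odd, 8173 mod 4 = 1, 20601 mod 4 = 1, so the flip contributes +1; sign now +1
(20601/8173): 20601 mod 8173 = 4255, so (20601/8173) = (4255/8173)
flip (4255/8173) -> (8173/4255): both odd, 4255 mod 4 = 3, 8173 mod 4 = 1, so the flip contributes +1; sign now +1
(8173/4255): 8173 mod 4255 = 3918, so (8173/4255) = (3918/4255)
factor out 2^1: 3918 = 2^1·1959; with 4255 mod 8 = 7, (2/4255) = +1; sign now +1; continue with (1959/4255)
flip (1959/4255) -> (4255/1959): both odd, 1959 mod 4 = 3, 4255 mod 4 = 3, so the flip contributes -1; sign now -1
(4255/1959): 4255 mod 1959 = 337, so (4255/1959) = (337/1959)
flip (337/1959) -> (1959/337): both odd, 337 mod 4 = 1, 1959 mod 4 = 3, so the flip contributes +1; sign now -1
(1959/337): 1959 mod 337 = 274, so (1959/337) = (274/337)
factor out 2^1: 274 = 2^1·137; with 337 mod 8 = 1, (2/337) = +1; sign now -1; continue with (137/337)
flip (137/337) -> (337/137): both odd, 137 mod 4 = 1, 337 mod 4 = 1, so the flip contributes +1; sign now -1
(337/137): 337 mod 137 = 63, so (337/137) = (63/137)
flip (63/137) -> (137/63): both odd, 63 mod 4 = 3, 137 mod 4 = 1, so the flip contributes +1; sign now -1
(137/63): 137 mod 63 = 11, so (137/63) = (11/63)
flip (11/63) -> (63/11): both odd, 11 mod 4 = 3, 63 mod 4 = 3, so the flip contributes -1; sign now +1
(63/11): 63 mod 11 = 8, so (63/11) = (8/11)
factor out 2^3: 8 = 2^3·1; with 11 mod 8 = 3, (2/11) = -1; sign now -1; continue with (1/11)
reached (1/11) = 1, so the symbol is -1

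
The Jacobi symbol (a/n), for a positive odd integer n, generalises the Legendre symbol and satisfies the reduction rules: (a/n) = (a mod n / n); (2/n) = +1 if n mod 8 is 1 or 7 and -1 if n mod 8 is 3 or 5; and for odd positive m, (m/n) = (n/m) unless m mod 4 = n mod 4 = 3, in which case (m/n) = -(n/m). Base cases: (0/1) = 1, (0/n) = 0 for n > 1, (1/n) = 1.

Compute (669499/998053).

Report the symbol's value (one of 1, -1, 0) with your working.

-1

reciprocity: (669499/998053) = +1·(998053/669499) since 669499 mod 4 = 3, 998053 mod 4 = 1; sign now +1
(998053/669499) = (328554/669499)   [reduce mod 669499]
328554 = 2^1·164277; (2/669499) = -1 since 669499 mod 8 = 3, so (328554/669499) = (-1)^1·(164277/669499); sign now -1
reciprocity: (164277/669499) = +1·(669499/164277) since 164277 mod 4 = 1, 669499 mod 4 = 3; sign now -1
(669499/164277) = (12391/164277)   [reduce mod 164277]
reciprocity: (12391/164277) = +1·(164277/12391) since 12391 mod 4 = 3, 164277 mod 4 = 1; sign now -1
(164277/12391) = (3194/12391)   [reduce mod 12391]
3194 = 2^1·1597; (2/12391) = +1 since 12391 mod 8 = 7, so (3194/12391) = (+1)^1·(1597/12391); sign now -1
reciprocity: (1597/12391) = +1·(12391/1597) since 1597 mod 4 = 1, 12391 mod 4 = 3; sign now -1
(12391/1597) = (1212/1597)   [reduce mod 1597]
1212 = 2^2·303; (2/1597) = -1 since 1597 mod 8 = 5, so (1212/1597) = (-1)^2·(303/1597); sign now -1
reciprocity: (303/1597) = +1·(1597/303) since 303 mod 4 = 3, 1597 mod 4 = 1; sign now -1
(1597/303) = (82/303)   [reduce mod 303]
82 = 2^1·41; (2/303) = +1 since 303 mod 8 = 7, so (82/303) = (+1)^1·(41/303); sign now -1
reciprocity: (41/303) = +1·(303/41) since 41 mod 4 = 1, 303 mod 4 = 3; sign now -1
(303/41) = (16/41)   [reduce mod 41]
16 = 2^4·1; (2/41) = +1 since 41 mod 8 = 1, so (16/41) = (+1)^4·(1/41); sign now -1
(1/41) = 1; final value = sign = -1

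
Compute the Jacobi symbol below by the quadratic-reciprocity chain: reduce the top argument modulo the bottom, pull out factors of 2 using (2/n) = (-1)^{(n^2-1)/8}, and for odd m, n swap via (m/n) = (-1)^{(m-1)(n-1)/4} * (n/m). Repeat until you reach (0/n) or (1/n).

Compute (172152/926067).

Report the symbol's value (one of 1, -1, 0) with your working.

0

172152 = 2^3·21519; (2/926067) = -1 since 926067 mod 8 = 3, so (172152/926067) = (-1)^3·(21519/926067); sign now -1
reciprocity: (21519/926067) = -1·(926067/21519) since 21519 mod 4 = 3, 926067 mod 4 = 3; sign now +1
(926067/21519) = (750/21519)   [reduce mod 21519]
750 = 2^1·375; (2/21519) = +1 since 21519 mod 8 = 7, so (750/21519) = (+1)^1·(375/21519); sign now +1
reciprocity: (375/21519) = -1·(21519/375) since 375 mod 4 = 3, 21519 mod 4 = 3; sign now -1
(21519/375) = (144/375)   [reduce mod 375]
144 = 2^4·9; (2/375) = +1 since 375 mod 8 = 7, so (144/375) = (+1)^4·(9/375); sign now -1
reciprocity: (9/375) = +1·(375/9) since 9 mod 4 = 1, 375 mod 4 = 3; sign now -1
(375/9) = (6/9)   [reduce mod 9]
6 = 2^1·3; (2/9) = +1 since 9 mod 8 = 1, so (6/9) = (+1)^1·(3/9); sign now -1
reciprocity: (3/9) = +1·(9/3) since 3 mod 4 = 3, 9 mod 4 = 1; sign now -1
(9/3) = (0/3)   [reduce mod 3]
(0/3) = 0   [gcd(a, n) > 1]; final value = 0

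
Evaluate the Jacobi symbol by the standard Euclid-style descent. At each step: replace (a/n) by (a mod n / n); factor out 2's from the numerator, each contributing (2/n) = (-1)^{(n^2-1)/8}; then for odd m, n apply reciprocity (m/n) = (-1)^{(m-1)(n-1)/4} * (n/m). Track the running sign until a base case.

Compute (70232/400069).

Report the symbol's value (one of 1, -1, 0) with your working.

factor out 2^3: 70232 = 2^3·8779; with 400069 mod 8 = 5, (2/400069) = -1; sign now -1; continue with (8779/400069)
flip (8779/400069) -> (400069/8779): both odd, 8779 mod 4 = 3, 400069 mod 4 = 1, so the flip contributes +1; sign now -1
(400069/8779): 400069 mod 8779 = 5014, so (400069/8779) = (5014/8779)
factor out 2^1: 5014 = 2^1·2507; with 8779 mod 8 = 3, (2/8779) = -1; sign now +1; continue with (2507/8779)
flip (2507/8779) -> (8779/2507): both odd, 2507 mod 4 = 3, 8779 mod 4 = 3, so the flip contributes -1; sign now -1
(8779/2507): 8779 mod 2507 = 1258, so (8779/2507) = (1258/2507)
factor out 2^1: 1258 = 2^1·629; with 2507 mod 8 = 3, (2/2507) = -1; sign now +1; continue with (629/2507)
flip (629/2507) -> (2507/629): both odd, 629 mod 4 = 1, 2507 mod 4 = 3, so the flip contributes +1; sign now +1
(2507/629): 2507 mod 629 = 620, so (2507/629) = (620/629)
factor out 2^2: 620 = 2^2·155; with 629 mod 8 = 5, (2/629) = -1; sign now +1; continue with (155/629)
flip (155/629) -> (629/155): both odd, 155 mod 4 = 3, 629 mod 4 = 1, so the flip contributes +1; sign now +1
(629/155): 629 mod 155 = 9, so (629/155) = (9/155)
flip (9/155) -> (155/9): both odd, 9 mod 4 = 1, 155 mod 4 = 3, so the flip contributes +1; sign now +1
(155/9): 155 mod 9 = 2, so (155/9) = (2/9)
factor out 2^1: 2 = 2^1·1; with 9 mod 8 = 1, (2/9) = +1; sign now +1; continue with (1/9)
reached (1/9) = 1, so the symbol is +1

1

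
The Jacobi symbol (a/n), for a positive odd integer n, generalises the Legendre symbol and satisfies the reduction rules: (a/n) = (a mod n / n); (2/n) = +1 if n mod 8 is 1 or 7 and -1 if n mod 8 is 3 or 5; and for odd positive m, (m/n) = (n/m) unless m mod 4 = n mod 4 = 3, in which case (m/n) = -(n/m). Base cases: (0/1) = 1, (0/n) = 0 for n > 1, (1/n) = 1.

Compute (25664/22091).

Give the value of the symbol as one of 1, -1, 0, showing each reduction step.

(25664/22091): 25664 mod 22091 = 3573, so (25664/22091) = (3573/22091)
flip (3573/22091) -> (22091/3573): both odd, 3573 mod 4 = 1, 22091 mod 4 = 3, so the flip contributes +1; sign now +1
(22091/3573): 22091 mod 3573 = 653, so (22091/3573) = (653/3573)
flip (653/3573) -> (3573/653): both odd, 653 mod 4 = 1, 3573 mod 4 = 1, so the flip contributes +1; sign now +1
(3573/653): 3573 mod 653 = 308, so (3573/653) = (308/653)
factor out 2^2: 308 = 2^2·77; with 653 mod 8 = 5, (2/653) = -1; sign now +1; continue with (77/653)
flip (77/653) -> (653/77): both odd, 77 mod 4 = 1, 653 mod 4 = 1, so the flip contributes +1; sign now +1
(653/77): 653 mod 77 = 37, so (653/77) = (37/77)
flip (37/77) -> (77/37): both odd, 37 mod 4 = 1, 77 mod 4 = 1, so the flip contributes +1; sign now +1
(77/37): 77 mod 37 = 3, so (77/37) = (3/37)
flip (3/37) -> (37/3): both odd, 3 mod 4 = 3, 37 mod 4 = 1, so the flip contributes +1; sign now +1
(37/3): 37 mod 3 = 1, so (37/3) = (1/3)
reached (1/3) = 1, so the symbol is +1

1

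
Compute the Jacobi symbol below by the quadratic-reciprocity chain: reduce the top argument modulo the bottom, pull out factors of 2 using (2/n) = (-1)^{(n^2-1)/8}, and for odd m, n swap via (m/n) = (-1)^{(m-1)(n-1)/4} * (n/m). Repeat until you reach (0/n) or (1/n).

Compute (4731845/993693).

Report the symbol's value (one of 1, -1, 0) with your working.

(4731845/993693) = (757073/993693)   [reduce mod 993693]
reciprocity: (757073/993693) = +1·(993693/757073) since 757073 mod 4 = 1, 993693 mod 4 = 1; sign now +1
(993693/757073) = (236620/757073)   [reduce mod 757073]
236620 = 2^2·59155; (2/757073) = +1 since 757073 mod 8 = 1, so (236620/757073) = (+1)^2·(59155/757073); sign now +1
reciprocity: (59155/757073) = +1·(757073/59155) since 59155 mod 4 = 3, 757073 mod 4 = 1; sign now +1
(757073/59155) = (47213/59155)   [reduce mod 59155]
reciprocity: (47213/59155) = +1·(59155/47213) since 47213 mod 4 = 1, 59155 mod 4 = 3; sign now +1
(59155/47213) = (11942/47213)   [reduce mod 47213]
11942 = 2^1·5971; (2/47213) = -1 since 47213 mod 8 = 5, so (11942/47213) = (-1)^1·(5971/47213); sign now -1
reciprocity: (5971/47213) = +1·(47213/5971) since 5971 mod 4 = 3, 47213 mod 4 = 1; sign now -1
(47213/5971) = (5416/5971)   [reduce mod 5971]
5416 = 2^3·677; (2/5971) = -1 since 5971 mod 8 = 3, so (5416/5971) = (-1)^3·(677/5971); sign now +1
reciprocity: (677/5971) = +1·(5971/677) since 677 mod 4 = 1, 5971 mod 4 = 3; sign now +1
(5971/677) = (555/677)   [reduce mod 677]
reciprocity: (555/677) = +1·(677/555) since 555 mod 4 = 3, 677 mod 4 = 1; sign now +1
(677/555) = (122/555)   [reduce mod 555]
122 = 2^1·61; (2/555) = -1 since 555 mod 8 = 3, so (122/555) = (-1)^1·(61/555); sign now -1
reciprocity: (61/555) = +1·(555/61) since 61 mod 4 = 1, 555 mod 4 = 3; sign now -1
(555/61) = (6/61)   [reduce mod 61]
6 = 2^1·3; (2/61) = -1 since 61 mod 8 = 5, so (6/61) = (-1)^1·(3/61); sign now +1
reciprocity: (3/61) = +1·(61/3) since 3 mod 4 = 3, 61 mod 4 = 1; sign now +1
(61/3) = (1/3)   [reduce mod 3]
(1/3) = 1; final value = sign = +1

1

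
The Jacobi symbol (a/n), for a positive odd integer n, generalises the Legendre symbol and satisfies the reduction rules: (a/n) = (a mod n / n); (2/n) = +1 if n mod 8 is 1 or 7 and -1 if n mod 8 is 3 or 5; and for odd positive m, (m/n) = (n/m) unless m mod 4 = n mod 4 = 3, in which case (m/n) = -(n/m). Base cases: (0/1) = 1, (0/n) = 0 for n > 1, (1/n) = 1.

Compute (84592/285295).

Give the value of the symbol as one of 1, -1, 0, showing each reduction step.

-1

factor out 2^4: 84592 = 2^4·5287; with 285295 mod 8 = 7, (2/285295) = +1; sign now +1; continue with (5287/285295)
flip (5287/285295) -> (285295/5287): both odd, 5287 mod 4 = 3, 285295 mod 4 = 3, so the flip contributes -1; sign now -1
(285295/5287): 285295 mod 5287 = 5084, so (285295/5287) = (5084/5287)
factor out 2^2: 5084 = 2^2·1271; with 5287 mod 8 = 7, (2/5287) = +1; sign now -1; continue with (1271/5287)
flip (1271/5287) -> (5287/1271): both odd, 1271 mod 4 = 3, 5287 mod 4 = 3, so the flip contributes -1; sign now +1
(5287/1271): 5287 mod 1271 = 203, so (5287/1271) = (203/1271)
flip (203/1271) -> (1271/203): both odd, 203 mod 4 = 3, 1271 mod 4 = 3, so the flip contributes -1; sign now -1
(1271/203): 1271 mod 203 = 53, so (1271/203) = (53/203)
flip (53/203) -> (203/53): both odd, 53 mod 4 = 1, 203 mod 4 = 3, so the flip contributes +1; sign now -1
(203/53): 203 mod 53 = 44, so (203/53) = (44/53)
factor out 2^2: 44 = 2^2·11; with 53 mod 8 = 5, (2/53) = -1; sign now -1; continue with (11/53)
flip (11/53) -> (53/11): both odd, 11 mod 4 = 3, 53 mod 4 = 1, so the flip contributes +1; sign now -1
(53/11): 53 mod 11 = 9, so (53/11) = (9/11)
flip (9/11) -> (11/9): both odd, 9 mod 4 = 1, 11 mod 4 = 3, so the flip contributes +1; sign now -1
(11/9): 11 mod 9 = 2, so (11/9) = (2/9)
factor out 2^1: 2 = 2^1·1; with 9 mod 8 = 1, (2/9) = +1; sign now -1; continue with (1/9)
reached (1/9) = 1, so the symbol is -1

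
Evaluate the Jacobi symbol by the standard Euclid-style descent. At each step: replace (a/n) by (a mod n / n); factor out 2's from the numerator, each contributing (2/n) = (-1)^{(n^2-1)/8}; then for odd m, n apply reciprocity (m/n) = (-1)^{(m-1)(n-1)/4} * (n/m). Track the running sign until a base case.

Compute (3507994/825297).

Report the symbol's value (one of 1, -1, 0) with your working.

(3507994/825297): 3507994 mod 825297 = 206806, so (3507994/825297) = (206806/825297)
factor out 2^1: 206806 = 2^1·103403; with 825297 mod 8 = 1, (2/825297) = +1; sign now +1; continue with (103403/825297)
flip (103403/825297) -> (825297/103403): both odd, 103403 mod 4 = 3, 825297 mod 4 = 1, so the flip contributes +1; sign now +1
(825297/103403): 825297 mod 103403 = 101476, so (825297/103403) = (101476/103403)
factor out 2^2: 101476 = 2^2·25369; with 103403 mod 8 = 3, (2/103403) = -1; sign now +1; continue with (25369/103403)
flip (25369/103403) -> (103403/25369): both odd, 25369 mod 4 = 1, 103403 mod 4 = 3, so the flip contributes +1; sign now +1
(103403/25369): 103403 mod 25369 = 1927, so (103403/25369) = (1927/25369)
flip (1927/25369) -> (25369/1927): both odd, 1927 mod 4 = 3, 25369 mod 4 = 1, so the flip contributes +1; sign now +1
(25369/1927): 25369 mod 1927 = 318, so (25369/1927) = (318/1927)
factor out 2^1: 318 = 2^1·159; with 1927 mod 8 = 7, (2/1927) = +1; sign now +1; continue with (159/1927)
flip (159/1927) -> (1927/159): both odd, 159 mod 4 = 3, 1927 mod 4 = 3, so the flip contributes -1; sign now -1
(1927/159): 1927 mod 159 = 19, so (1927/159) = (19/159)
flip (19/159) -> (159/19): both odd, 19 mod 4 = 3, 159 mod 4 = 3, so the flip contributes -1; sign now +1
(159/19): 159 mod 19 = 7, so (159/19) = (7/19)
flip (7/19) -> (19/7): both odd, 7 mod 4 = 3, 19 mod 4 = 3, so the flip contributes -1; sign now -1
(19/7): 19 mod 7 = 5, so (19/7) = (5/7)
flip (5/7) -> (7/5): both odd, 5 mod 4 = 1, 7 mod 4 = 3, so the flip contributes +1; sign now -1
(7/5): 7 mod 5 = 2, so (7/5) = (2/5)
factor out 2^1: 2 = 2^1·1; with 5 mod 8 = 5, (2/5) = -1; sign now +1; continue with (1/5)
reached (1/5) = 1, so the symbol is +1

1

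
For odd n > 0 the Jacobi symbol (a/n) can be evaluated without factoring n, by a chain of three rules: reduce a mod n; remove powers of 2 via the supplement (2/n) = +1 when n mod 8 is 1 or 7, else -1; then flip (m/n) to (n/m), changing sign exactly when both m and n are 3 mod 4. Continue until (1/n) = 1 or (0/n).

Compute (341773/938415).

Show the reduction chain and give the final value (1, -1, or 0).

1

reciprocity: (341773/938415) = +1·(938415/341773) since 341773 mod 4 = 1, 938415 mod 4 = 3; sign now +1
(938415/341773) = (254869/341773)   [reduce mod 341773]
reciprocity: (254869/341773) = +1·(341773/254869) since 254869 mod 4 = 1, 341773 mod 4 = 1; sign now +1
(341773/254869) = (86904/254869)   [reduce mod 254869]
86904 = 2^3·10863; (2/254869) = -1 since 254869 mod 8 = 5, so (86904/254869) = (-1)^3·(10863/254869); sign now -1
reciprocity: (10863/254869) = +1·(254869/10863) since 10863 mod 4 = 3, 254869 mod 4 = 1; sign now -1
(254869/10863) = (5020/10863)   [reduce mod 10863]
5020 = 2^2·1255; (2/10863) = +1 since 10863 mod 8 = 7, so (5020/10863) = (+1)^2·(1255/10863); sign now -1
reciprocity: (1255/10863) = -1·(10863/1255) since 1255 mod 4 = 3, 10863 mod 4 = 3; sign now +1
(10863/1255) = (823/1255)   [reduce mod 1255]
reciprocity: (823/1255) = -1·(1255/823) since 823 mod 4 = 3, 1255 mod 4 = 3; sign now -1
(1255/823) = (432/823)   [reduce mod 823]
432 = 2^4·27; (2/823) = +1 since 823 mod 8 = 7, so (432/823) = (+1)^4·(27/823); sign now -1
reciprocity: (27/823) = -1·(823/27) since 27 mod 4 = 3, 823 mod 4 = 3; sign now +1
(823/27) = (13/27)   [reduce mod 27]
reciprocity: (13/27) = +1·(27/13) since 13 mod 4 = 1, 27 mod 4 = 3; sign now +1
(27/13) = (1/13)   [reduce mod 13]
(1/13) = 1; final value = sign = +1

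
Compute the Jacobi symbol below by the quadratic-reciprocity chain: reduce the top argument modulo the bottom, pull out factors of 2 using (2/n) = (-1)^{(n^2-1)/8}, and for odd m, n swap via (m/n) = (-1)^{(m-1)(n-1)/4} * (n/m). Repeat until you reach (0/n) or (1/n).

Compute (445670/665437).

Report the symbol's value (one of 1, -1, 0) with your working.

445670 = 2^1·222835; (2/665437) = -1 since 665437 mod 8 = 5, so (445670/665437) = (-1)^1·(222835/665437); sign now -1
reciprocity: (222835/665437) = +1·(665437/222835) since 222835 mod 4 = 3, 665437 mod 4 = 1; sign now -1
(665437/222835) = (219767/222835)   [reduce mod 222835]
reciprocity: (219767/222835) = -1·(222835/219767) since 219767 mod 4 = 3, 222835 mod 4 = 3; sign now +1
(222835/219767) = (3068/219767)   [reduce mod 219767]
3068 = 2^2·767; (2/219767) = +1 since 219767 mod 8 = 7, so (3068/219767) = (+1)^2·(767/219767); sign now +1
reciprocity: (767/219767) = -1·(219767/767) since 767 mod 4 = 3, 219767 mod 4 = 3; sign now -1
(219767/767) = (405/767)   [reduce mod 767]
reciprocity: (405/767) = +1·(767/405) since 405 mod 4 = 1, 767 mod 4 = 3; sign now -1
(767/405) = (362/405)   [reduce mod 405]
362 = 2^1·181; (2/405) = -1 since 405 mod 8 = 5, so (362/405) = (-1)^1·(181/405); sign now +1
reciprocity: (181/405) = +1·(405/181) since 181 mod 4 = 1, 405 mod 4 = 1; sign now +1
(405/181) = (43/181)   [reduce mod 181]
reciprocity: (43/181) = +1·(181/43) since 43 mod 4 = 3, 181 mod 4 = 1; sign now +1
(181/43) = (9/43)   [reduce mod 43]
reciprocity: (9/43) = +1·(43/9) since 9 mod 4 = 1, 43 mod 4 = 3; sign now +1
(43/9) = (7/9)   [reduce mod 9]
reciprocity: (7/9) = +1·(9/7) since 7 mod 4 = 3, 9 mod 4 = 1; sign now +1
(9/7) = (2/7)   [reduce mod 7]
2 = 2^1·1; (2/7) = +1 since 7 mod 8 = 7, so (2/7) = (+1)^1·(1/7); sign now +1
(1/7) = 1; final value = sign = +1

1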